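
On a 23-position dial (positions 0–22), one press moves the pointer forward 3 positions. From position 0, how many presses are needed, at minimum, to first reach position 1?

3·8 = 24 = 1·23 + 1, so 3⁻¹ ≡ 8 (mod 23).

8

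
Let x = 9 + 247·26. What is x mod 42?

247·26 = 6422.
6422 − 152·42 = 38, so 6422 ≡ 38 (mod 42).
(9 + 38) mod 42 = 5.

5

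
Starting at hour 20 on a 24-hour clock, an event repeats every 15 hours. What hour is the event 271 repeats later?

5

271·15 = 4065.
4065 = 169·24 + 9, so 4065 mod 24 = 9.
(20 + 9) mod 24 = 5.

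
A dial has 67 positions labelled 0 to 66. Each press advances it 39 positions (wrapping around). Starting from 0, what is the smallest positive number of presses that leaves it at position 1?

55

39·55 = 2145 = 32·67 + 1, so 39⁻¹ ≡ 55 (mod 67).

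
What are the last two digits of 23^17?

03

By repeated squaring mod 100: 23^1≡23, 23^2≡29, 23^4≡41, 23^8≡81, 23^16≡61.
17 = 1 + 16, so 23^17 ≡ 23·61 ≡ 3 (mod 100).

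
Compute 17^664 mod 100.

Square-and-reduce mod 100: 17^1≡17, 17^2≡89, 17^4≡21, 17^8≡41, 17^16≡81, 17^32≡61, 17^64≡21, 17^128≡41, 17^256≡81, 17^512≡61.
664 = 8 + 16 + 128 + 512, so 17^664 ≡ 41·81·41·61 ≡ 21 (mod 100).

21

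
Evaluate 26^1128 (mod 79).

52

Square-and-reduce mod 79: 26^1≡26, 26^2≡44, 26^4≡40, 26^8≡20, 26^16≡5, 26^32≡25, 26^64≡72, 26^128≡49, 26^256≡31, 26^512≡13, 26^1024≡11.
Since 1128 = 8 + 32 + 64 + 1024 in binary, 26^1128 ≡ 20·25·72·11 ≡ 52 (mod 79).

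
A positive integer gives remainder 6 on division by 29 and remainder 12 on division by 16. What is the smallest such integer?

412

x ≡ 12 (mod 16) gives x ∈ {12, 28, 44, 60, 76, 92, 108, 124, …}.
The first of these with x mod 29 = 6 is 412.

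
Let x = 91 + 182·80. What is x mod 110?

21

182·80 = 14560.
14560 = 132·110 + 40, so 14560 mod 110 = 40.
(91 + 40) mod 110 = 21.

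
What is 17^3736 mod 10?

1

Last digits of 7^n: 7, 9, 3, 1 (period 4).
3736 mod 4 = 0, so the last digit matches 7^4 = 1.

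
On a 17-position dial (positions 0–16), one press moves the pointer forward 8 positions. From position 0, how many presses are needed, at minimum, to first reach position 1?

15

17 = 2·8 + 1
8 = 8·1 + 0
Back-substituting gives 8·15 ≡ 1 (mod 17).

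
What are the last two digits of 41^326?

41

By repeated squaring mod 100: 41^1≡41, 41^2≡81, 41^4≡61, 41^8≡21, 41^16≡41, 41^32≡81, 41^64≡61, 41^128≡21, 41^256≡41.
326 = 2 + 4 + 64 + 256, so 41^326 ≡ 81·61·61·41 ≡ 41 (mod 100).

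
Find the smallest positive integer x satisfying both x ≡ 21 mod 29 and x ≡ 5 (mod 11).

137

Since 11·8 ≡ 1 (mod 29), take x = 5 + 11·((21−5)·8 mod 29) = 5 + 11·12 = 137.
Check: 137 mod 29 = 21, 137 mod 11 = 5.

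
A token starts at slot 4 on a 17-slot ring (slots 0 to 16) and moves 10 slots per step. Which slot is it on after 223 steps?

223·10 = 2230.
2230 − 131·17 = 3, so 2230 ≡ 3 (mod 17).
(4 + 3) mod 17 = 7.

7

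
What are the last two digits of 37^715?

93

Square-and-reduce mod 100: 37^1≡37, 37^2≡69, 37^4≡61, 37^8≡21, 37^16≡41, 37^32≡81, 37^64≡61, 37^128≡21, 37^256≡41, 37^512≡81.
Since 715 = 1 + 2 + 8 + 64 + 128 + 512 in binary, 37^715 ≡ 37·69·21·61·21·81 ≡ 93 (mod 100).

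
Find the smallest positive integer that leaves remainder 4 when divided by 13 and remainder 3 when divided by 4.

Since 4·10 ≡ 1 (mod 13), take x = 3 + 4·((4−3)·10 mod 13) = 3 + 4·10 = 43.
Check: 43 mod 13 = 4, 43 mod 4 = 3.

43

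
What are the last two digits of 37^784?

Square-and-reduce mod 100: 37^1≡37, 37^2≡69, 37^4≡61, 37^8≡21, 37^16≡41, 37^32≡81, 37^64≡61, 37^128≡21, 37^256≡41, 37^512≡81.
784 = 16 + 256 + 512, so 37^784 ≡ 41·41·81 ≡ 61 (mod 100).

61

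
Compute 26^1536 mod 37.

Square-and-reduce mod 37: 26^1≡26, 26^2≡10, 26^4≡26, 26^8≡10, 26^16≡26, 26^32≡10, 26^64≡26, 26^128≡10, 26^256≡26, 26^512≡10, 26^1024≡26.
Since 1536 = 512 + 1024 in binary, 26^1536 ≡ 10·26 ≡ 1 (mod 37).

1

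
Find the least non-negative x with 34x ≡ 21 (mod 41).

34⁻¹ ≡ 35 (mod 41) because 34·35 = 1190 = 29·41 + 1.
Multiplying both sides by 35: x ≡ 35·21 = 735 ≡ 38 (mod 41).
Check: 34·38 = 1292 = 31·41 + 21.

38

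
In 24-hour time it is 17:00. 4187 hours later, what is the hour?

4187 = 174·24 + 11, so 4187 mod 24 = 11.
(17 + 11) mod 24 = 4.

4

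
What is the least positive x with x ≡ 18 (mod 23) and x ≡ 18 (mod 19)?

18

Since 19·17 ≡ 1 (mod 23), take x = 18 + 19·((18−18)·17 mod 23) = 18 + 19·0 = 18.
Check: 18 mod 23 = 18, 18 mod 19 = 18.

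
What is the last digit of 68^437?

The units digit of 68^n cycles with period 4: 8, 4, 2, 6, …
437 mod 4 = 1, so the last digit matches 8^1 = 8.

8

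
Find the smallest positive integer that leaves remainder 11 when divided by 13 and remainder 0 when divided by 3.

24

x ≡ 0 (mod 3) gives x ∈ {0, 3, 6, 9, 12, 15, 18, 21, …}.
The first of these with x mod 13 = 11 is 24.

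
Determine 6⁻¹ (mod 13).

11

6·11 = 66 = 5·13 + 1, so 6⁻¹ ≡ 11 (mod 13).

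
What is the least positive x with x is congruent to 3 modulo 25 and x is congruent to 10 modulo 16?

378

x ≡ 10 (mod 16) gives x ∈ {10, 26, 42, 58, 74, 90, 106, 122, …}.
The first of these with x mod 25 = 3 is 378.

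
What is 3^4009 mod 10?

3

Powers of 3 mod 10 repeat with period 4: 3, 9, 7, 1.
4009 leaves remainder 1 on division by 4, so 3^4009 ends in 3.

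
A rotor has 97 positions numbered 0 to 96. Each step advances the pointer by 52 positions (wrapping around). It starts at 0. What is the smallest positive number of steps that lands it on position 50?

42

52⁻¹ ≡ 28 (mod 97) because 52·28 = 1456 = 15·97 + 1.
Multiplying both sides by 28: x ≡ 28·50 = 1400 ≡ 42 (mod 97).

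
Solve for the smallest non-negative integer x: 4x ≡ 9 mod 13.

12

The inverse of 4 mod 13 is 10 (since 4·10 = 40 ≡ 1).
Multiplying both sides by 10: x ≡ 10·9 = 90 ≡ 12 (mod 13).
Check: 4·12 = 48 = 3·13 + 9.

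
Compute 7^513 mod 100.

7

Square-and-reduce mod 100: 7^1≡7, 7^2≡49, 7^4≡1, 7^8≡1, 7^16≡1, 7^32≡1, 7^64≡1, 7^128≡1, 7^256≡1, 7^512≡1.
513 = 1 + 512, so 7^513 ≡ 7·1 ≡ 7 (mod 100).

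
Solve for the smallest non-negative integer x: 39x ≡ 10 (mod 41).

36

39⁻¹ ≡ 20 (mod 41) because 39·20 = 780 = 19·41 + 1.
So x ≡ 20·10 = 200 ≡ 36 (mod 41).
Check: 39·36 = 1404 = 34·41 + 10.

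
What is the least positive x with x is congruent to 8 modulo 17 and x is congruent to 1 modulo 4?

Since 4·13 ≡ 1 (mod 17), take x = 1 + 4·((8−1)·13 mod 17) = 1 + 4·6 = 25.
Check: 25 mod 17 = 8, 25 mod 4 = 1.

25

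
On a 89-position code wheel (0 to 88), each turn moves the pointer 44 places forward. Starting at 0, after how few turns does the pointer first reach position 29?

31

The inverse of 44 mod 89 is 87 (since 44·87 = 3828 ≡ 1).
So x ≡ 87·29 = 2523 ≡ 31 (mod 89).
Check: 44·31 = 1364 = 15·89 + 29.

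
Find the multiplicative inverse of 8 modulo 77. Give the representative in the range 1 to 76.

29

8·29 = 232 = 3·77 + 1, so 8⁻¹ ≡ 29 (mod 77).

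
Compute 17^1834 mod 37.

Successive squares of 17 mod 37: 17^1≡17, 17^2≡30, 17^4≡12, 17^8≡33, 17^16≡16, 17^32≡34, 17^64≡9, 17^128≡7, 17^256≡12, 17^512≡33, 17^1024≡16.
1834 = 2 + 8 + 32 + 256 + 512 + 1024, so 17^1834 ≡ 30·33·34·12·33·16 ≡ 21 (mod 37).

21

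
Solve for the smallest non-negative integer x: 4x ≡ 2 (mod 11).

The inverse of 4 mod 11 is 3 (since 4·3 = 12 ≡ 1).
So x ≡ 3·2 = 6 ≡ 6 (mod 11).

6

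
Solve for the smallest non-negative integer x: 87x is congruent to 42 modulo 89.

68

The inverse of 87 mod 89 is 44 (since 87·44 = 3828 ≡ 1).
Multiplying both sides by 44: x ≡ 44·42 = 1848 ≡ 68 (mod 89).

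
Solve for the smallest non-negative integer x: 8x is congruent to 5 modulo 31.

The inverse of 8 mod 31 is 4 (since 8·4 = 32 ≡ 1).
Multiplying both sides by 4: x ≡ 4·5 = 20 ≡ 20 (mod 31).
Check: 8·20 = 160 = 5·31 + 5.

20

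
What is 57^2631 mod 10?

3

Powers of 7 mod 10 repeat with period 4: 7, 9, 3, 1.
2631 mod 4 = 3, so the last digit matches 7^3 = 3.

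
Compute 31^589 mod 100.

Square-and-reduce mod 100: 31^1≡31, 31^2≡61, 31^4≡21, 31^8≡41, 31^16≡81, 31^32≡61, 31^64≡21, 31^128≡41, 31^256≡81, 31^512≡61.
Since 589 = 1 + 4 + 8 + 64 + 512 in binary, 31^589 ≡ 31·21·41·21·61 ≡ 71 (mod 100).

71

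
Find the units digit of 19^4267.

9

Last digits of 9^n: 9, 1 (period 2).
4267 mod 2 = 1, so the last digit matches 9^1 = 9.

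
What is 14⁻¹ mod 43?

43 = 3·14 + 1
14 = 14·1 + 0
Back-substituting gives 14·40 ≡ 1 (mod 43).

40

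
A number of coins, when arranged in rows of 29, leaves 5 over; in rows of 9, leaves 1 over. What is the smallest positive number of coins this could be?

208

x ≡ 1 (mod 9) gives x ∈ {1, 10, 19, 28, 37, 46, 55, 64, …}.
The first of these with x mod 29 = 5 is 208.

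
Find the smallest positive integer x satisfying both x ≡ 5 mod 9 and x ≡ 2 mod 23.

x ≡ 5 (mod 9) gives x ∈ {5, 14, 23, 32, 41, 50, 59, 68, …}.
The first of these with x mod 23 = 2 is 140.

140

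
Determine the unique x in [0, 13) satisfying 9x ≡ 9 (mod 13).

The inverse of 9 mod 13 is 3 (since 9·3 = 27 ≡ 1).
So x ≡ 3·9 = 27 ≡ 1 (mod 13).
Check: 9·1 = 9 = 0·13 + 9.

1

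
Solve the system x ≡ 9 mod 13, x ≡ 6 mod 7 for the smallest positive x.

48

x ≡ 6 (mod 7) gives x ∈ {6, 13, 20, 27, 34, 41, 48}.
The first of these with x mod 13 = 9 is 48.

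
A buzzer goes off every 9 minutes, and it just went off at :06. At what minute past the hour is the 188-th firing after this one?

18

188·9 = 1692.
Dividing 1692 by 60 gives quotient 28 and remainder 12.
(6 + 12) mod 60 = 18.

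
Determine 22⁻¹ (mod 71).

42

22·42 = 924 = 13·71 + 1, so 22⁻¹ ≡ 42 (mod 71).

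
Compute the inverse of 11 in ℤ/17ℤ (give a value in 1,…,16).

17 = 1·11 + 6
11 = 1·6 + 5
6 = 1·5 + 1
5 = 5·1 + 0
Back-substituting gives 11·14 ≡ 1 (mod 17).

14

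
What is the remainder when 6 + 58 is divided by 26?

58 = 2·26 + 6, so 58 mod 26 = 6.
(6 + 6) mod 26 = 12.

12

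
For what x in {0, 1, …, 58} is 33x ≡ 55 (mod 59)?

The inverse of 33 mod 59 is 34 (since 33·34 = 1122 ≡ 1).
So x ≡ 34·55 = 1870 ≡ 41 (mod 59).

41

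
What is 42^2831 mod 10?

8

Last digits of 2^n: 2, 4, 8, 6 (period 4).
2831 leaves remainder 3 on division by 4, so 42^2831 ends in 8.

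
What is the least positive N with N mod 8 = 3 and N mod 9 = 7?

x ≡ 3 (mod 8) gives x ∈ {3, 11, 19, 27, 35, 43}.
The first of these with x mod 9 = 7 is 43.

43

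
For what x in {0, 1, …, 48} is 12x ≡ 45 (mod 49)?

The inverse of 12 mod 49 is 45 (since 12·45 = 540 ≡ 1).
Multiplying both sides by 45: x ≡ 45·45 = 2025 ≡ 16 (mod 49).

16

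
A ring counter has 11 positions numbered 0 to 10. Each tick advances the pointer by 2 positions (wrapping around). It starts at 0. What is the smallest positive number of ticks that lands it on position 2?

1

2⁻¹ ≡ 6 (mod 11) because 2·6 = 12 = 1·11 + 1.
Multiplying both sides by 6: x ≡ 6·2 = 12 ≡ 1 (mod 11).
Check: 2·1 = 2 = 0·11 + 2.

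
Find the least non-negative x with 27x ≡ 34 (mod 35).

27⁻¹ ≡ 13 (mod 35) because 27·13 = 351 = 10·35 + 1.
Multiplying both sides by 13: x ≡ 13·34 = 442 ≡ 22 (mod 35).

22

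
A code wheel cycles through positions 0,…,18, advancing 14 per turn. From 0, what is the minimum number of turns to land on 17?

The inverse of 14 mod 19 is 15 (since 14·15 = 210 ≡ 1).
Multiplying both sides by 15: x ≡ 15·17 = 255 ≡ 8 (mod 19).

8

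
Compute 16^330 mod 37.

By repeated squaring mod 37: 16^1≡16, 16^2≡34, 16^4≡9, 16^8≡7, 16^16≡12, 16^32≡33, 16^64≡16, 16^128≡34, 16^256≡9.
330 = 2 + 8 + 64 + 256, so 16^330 ≡ 34·7·16·9 ≡ 10 (mod 37).

10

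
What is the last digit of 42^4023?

The units digit of 42^n cycles with period 4: 2, 4, 8, 6, …
4023 leaves remainder 3 on division by 4, so 42^4023 ends in 8.

8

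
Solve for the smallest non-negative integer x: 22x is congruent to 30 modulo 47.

27

22⁻¹ ≡ 15 (mod 47) because 22·15 = 330 = 7·47 + 1.
Multiplying both sides by 15: x ≡ 15·30 = 450 ≡ 27 (mod 47).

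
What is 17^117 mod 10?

Last digits of 7^n: 7, 9, 3, 1 (period 4).
117 mod 4 = 1, so the last digit matches 7^1 = 7.

7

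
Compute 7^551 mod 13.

By repeated squaring mod 13: 7^1≡7, 7^2≡10, 7^4≡9, 7^8≡3, 7^16≡9, 7^32≡3, 7^64≡9, 7^128≡3, 7^256≡9, 7^512≡3.
551 = 1 + 2 + 4 + 32 + 512, so 7^551 ≡ 7·10·9·3·3 ≡ 2 (mod 13).

2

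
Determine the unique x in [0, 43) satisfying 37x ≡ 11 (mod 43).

34

37⁻¹ ≡ 7 (mod 43) because 37·7 = 259 = 6·43 + 1.
Multiplying both sides by 7: x ≡ 7·11 = 77 ≡ 34 (mod 43).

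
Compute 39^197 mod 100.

79

By repeated squaring mod 100: 39^1≡39, 39^2≡21, 39^4≡41, 39^8≡81, 39^16≡61, 39^32≡21, 39^64≡41, 39^128≡81.
Since 197 = 1 + 4 + 64 + 128 in binary, 39^197 ≡ 39·41·41·81 ≡ 79 (mod 100).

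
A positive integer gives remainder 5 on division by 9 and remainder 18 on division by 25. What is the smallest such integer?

68

x ≡ 5 (mod 9) gives x ∈ {5, 14, 23, 32, 41, 50, 59, 68}.
The first of these with x mod 25 = 18 is 68.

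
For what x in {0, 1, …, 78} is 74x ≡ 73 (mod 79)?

17

The inverse of 74 mod 79 is 63 (since 74·63 = 4662 ≡ 1).
Multiplying both sides by 63: x ≡ 63·73 = 4599 ≡ 17 (mod 79).
Check: 74·17 = 1258 = 15·79 + 73.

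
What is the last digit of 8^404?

6

Last digits of 8^n: 8, 4, 2, 6 (period 4).
404 mod 4 = 0, so the last digit matches 8^4 = 6.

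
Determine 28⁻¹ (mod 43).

43 = 1·28 + 15
28 = 1·15 + 13
15 = 1·13 + 2
13 = 6·2 + 1
2 = 2·1 + 0
Back-substituting gives 28·20 ≡ 1 (mod 43).

20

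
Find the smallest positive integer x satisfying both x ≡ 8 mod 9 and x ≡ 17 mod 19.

17

Since 19·1 ≡ 1 (mod 9), take x = 17 + 19·((8−17)·1 mod 9) = 17 + 19·0 = 17.
Check: 17 mod 9 = 8, 17 mod 19 = 17.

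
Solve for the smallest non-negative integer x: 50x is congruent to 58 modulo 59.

46

The inverse of 50 mod 59 is 13 (since 50·13 = 650 ≡ 1).
Multiplying both sides by 13: x ≡ 13·58 = 754 ≡ 46 (mod 59).
Check: 50·46 = 2300 = 38·59 + 58.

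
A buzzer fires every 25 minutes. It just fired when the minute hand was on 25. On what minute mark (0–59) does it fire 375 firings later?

40

375·25 = 9375.
9375 = 156·60 + 15, so 9375 mod 60 = 15.
(25 + 15) mod 60 = 40.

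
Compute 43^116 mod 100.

1

Successive squares of 43 mod 100: 43^1≡43, 43^2≡49, 43^4≡1, 43^8≡1, 43^16≡1, 43^32≡1, 43^64≡1.
Since 116 = 4 + 16 + 32 + 64 in binary, 43^116 ≡ 1·1·1·1 ≡ 1 (mod 100).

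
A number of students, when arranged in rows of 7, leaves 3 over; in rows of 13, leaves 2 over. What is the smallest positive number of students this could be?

80

x ≡ 3 (mod 7) gives x ∈ {3, 10, 17, 24, 31, 38, 45, 52, …}.
The first of these with x mod 13 = 2 is 80.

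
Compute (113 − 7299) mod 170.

7299 = 42·170 + 159, so 7299 mod 170 = 159.
(113 − 159) mod 170 = 124.

124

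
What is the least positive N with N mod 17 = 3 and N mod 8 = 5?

Since 8·15 ≡ 1 (mod 17), take x = 5 + 8·((3−5)·15 mod 17) = 5 + 8·4 = 37.
Check: 37 mod 17 = 3, 37 mod 8 = 5.

37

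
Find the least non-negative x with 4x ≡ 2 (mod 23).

The inverse of 4 mod 23 is 6 (since 4·6 = 24 ≡ 1).
Multiplying both sides by 6: x ≡ 6·2 = 12 ≡ 12 (mod 23).
Check: 4·12 = 48 = 2·23 + 2.

12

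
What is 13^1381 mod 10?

3

The units digit of 13^n cycles with period 4: 3, 9, 7, 1, …
1381 leaves remainder 1 on division by 4, so 13^1381 ends in 3.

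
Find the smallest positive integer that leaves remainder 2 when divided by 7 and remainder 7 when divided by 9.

16

x ≡ 2 (mod 7) gives x ∈ {2, 9, 16}.
The first of these with x mod 9 = 7 is 16.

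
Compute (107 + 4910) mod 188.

129

4910 mod 188 = 22 (since 26·188 = 4888).
(107 + 22) mod 188 = 129.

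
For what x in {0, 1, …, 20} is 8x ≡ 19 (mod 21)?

5

8⁻¹ ≡ 8 (mod 21) because 8·8 = 64 = 3·21 + 1.
Multiplying both sides by 8: x ≡ 8·19 = 152 ≡ 5 (mod 21).
Check: 8·5 = 40 = 1·21 + 19.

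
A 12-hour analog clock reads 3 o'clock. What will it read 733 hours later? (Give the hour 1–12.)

4

733 = 61·12 + 1, so 733 mod 12 = 1.
3 + 1 → 4 on a 12-hour dial.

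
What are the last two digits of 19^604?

Square-and-reduce mod 100: 19^1≡19, 19^2≡61, 19^4≡21, 19^8≡41, 19^16≡81, 19^32≡61, 19^64≡21, 19^128≡41, 19^256≡81, 19^512≡61.
Since 604 = 4 + 8 + 16 + 64 + 512 in binary, 19^604 ≡ 21·41·81·21·61 ≡ 21 (mod 100).

21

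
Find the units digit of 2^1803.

The units digit of 2^n cycles with period 4: 2, 4, 8, 6, …
1803 leaves remainder 3 on division by 4, so 2^1803 ends in 8.

8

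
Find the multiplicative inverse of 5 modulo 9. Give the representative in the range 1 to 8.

2

9 = 1·5 + 4
5 = 1·4 + 1
4 = 4·1 + 0
Back-substituting gives 5·2 ≡ 1 (mod 9).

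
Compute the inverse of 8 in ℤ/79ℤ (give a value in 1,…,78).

10

79 = 9·8 + 7
8 = 1·7 + 1
7 = 7·1 + 0
Back-substituting gives 8·10 ≡ 1 (mod 79).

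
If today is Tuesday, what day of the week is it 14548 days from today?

Thursday

14548 mod 7 = 2 (since 2078·7 = 14546).
Tuesday + 2 days → Thursday.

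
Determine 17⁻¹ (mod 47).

47 = 2·17 + 13
17 = 1·13 + 4
13 = 3·4 + 1
4 = 4·1 + 0
Back-substituting gives 17·36 ≡ 1 (mod 47).

36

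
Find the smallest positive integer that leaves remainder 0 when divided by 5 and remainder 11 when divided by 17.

x ≡ 0 (mod 5) gives x ∈ {0, 5, 10, 15, 20, 25, 30, 35, …}.
The first of these with x mod 17 = 11 is 45.

45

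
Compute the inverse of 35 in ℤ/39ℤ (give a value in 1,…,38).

29

39 = 1·35 + 4
35 = 8·4 + 3
4 = 1·3 + 1
3 = 3·1 + 0
Back-substituting gives 35·29 ≡ 1 (mod 39).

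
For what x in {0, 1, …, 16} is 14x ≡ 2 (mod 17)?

5

The inverse of 14 mod 17 is 11 (since 14·11 = 154 ≡ 1).
Multiplying both sides by 11: x ≡ 11·2 = 22 ≡ 5 (mod 17).
Check: 14·5 = 70 = 4·17 + 2.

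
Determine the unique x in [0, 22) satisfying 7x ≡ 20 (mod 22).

7⁻¹ ≡ 19 (mod 22) because 7·19 = 133 = 6·22 + 1.
Multiplying both sides by 19: x ≡ 19·20 = 380 ≡ 6 (mod 22).

6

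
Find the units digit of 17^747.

The units digit of 17^n cycles with period 4: 7, 9, 3, 1, …
747 leaves remainder 3 on division by 4, so 17^747 ends in 3.

3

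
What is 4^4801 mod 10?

4

Powers of 4 mod 10 repeat with period 2: 4, 6.
4801 mod 2 = 1, so the last digit matches 4^1 = 4.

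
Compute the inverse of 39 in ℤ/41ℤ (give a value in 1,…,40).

20

39·20 = 780 = 19·41 + 1, so 39⁻¹ ≡ 20 (mod 41).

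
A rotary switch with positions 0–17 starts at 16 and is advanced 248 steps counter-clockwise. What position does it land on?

2

248 mod 18 = 14 (since 13·18 = 234).
(16 − 14) mod 18 = 2.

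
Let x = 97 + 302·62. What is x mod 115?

302·62 = 18724.
18724 − 162·115 = 94, so 18724 ≡ 94 (mod 115).
(97 + 94) mod 115 = 76.

76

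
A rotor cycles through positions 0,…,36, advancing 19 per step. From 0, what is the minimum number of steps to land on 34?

31

19⁻¹ ≡ 2 (mod 37) because 19·2 = 38 = 1·37 + 1.
Multiplying both sides by 2: x ≡ 2·34 = 68 ≡ 31 (mod 37).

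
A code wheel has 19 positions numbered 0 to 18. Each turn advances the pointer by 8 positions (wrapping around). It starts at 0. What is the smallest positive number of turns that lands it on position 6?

8⁻¹ ≡ 12 (mod 19) because 8·12 = 96 = 5·19 + 1.
So x ≡ 12·6 = 72 ≡ 15 (mod 19).
Check: 8·15 = 120 = 6·19 + 6.

15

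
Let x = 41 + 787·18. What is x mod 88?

787·18 = 14166.
14166 mod 88 = 86 (since 160·88 = 14080).
(41 + 86) mod 88 = 39.

39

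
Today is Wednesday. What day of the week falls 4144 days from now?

Dividing 4144 by 7 gives quotient 592 and remainder 0.
Wednesday + 0 days → Wednesday.

Wednesday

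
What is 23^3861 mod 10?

3

Powers of 3 mod 10 repeat with period 4: 3, 9, 7, 1.
3861 leaves remainder 1 on division by 4, so 23^3861 ends in 3.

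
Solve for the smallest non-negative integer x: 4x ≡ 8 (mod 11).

2

4⁻¹ ≡ 3 (mod 11) because 4·3 = 12 = 1·11 + 1.
Multiplying both sides by 3: x ≡ 3·8 = 24 ≡ 2 (mod 11).
Check: 4·2 = 8 = 0·11 + 8.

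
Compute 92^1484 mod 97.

Square-and-reduce mod 97: 92^1≡92, 92^2≡25, 92^4≡43, 92^8≡6, 92^16≡36, 92^32≡35, 92^64≡61, 92^128≡35, 92^256≡61, 92^512≡35, 92^1024≡61.
Since 1484 = 4 + 8 + 64 + 128 + 256 + 1024 in binary, 92^1484 ≡ 43·6·61·35·61·61 ≡ 9 (mod 97).

9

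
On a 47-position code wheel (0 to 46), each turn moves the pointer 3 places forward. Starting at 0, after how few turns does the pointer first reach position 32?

42

3⁻¹ ≡ 16 (mod 47) because 3·16 = 48 = 1·47 + 1.
Multiplying both sides by 16: x ≡ 16·32 = 512 ≡ 42 (mod 47).
Check: 3·42 = 126 = 2·47 + 32.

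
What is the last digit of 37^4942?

9

Last digits of 7^n: 7, 9, 3, 1 (period 4).
4942 leaves remainder 2 on division by 4, so 37^4942 ends in 9.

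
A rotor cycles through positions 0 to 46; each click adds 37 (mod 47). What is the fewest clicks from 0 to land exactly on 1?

14

47 = 1·37 + 10
37 = 3·10 + 7
10 = 1·7 + 3
7 = 2·3 + 1
3 = 3·1 + 0
Back-substituting gives 37·14 ≡ 1 (mod 47).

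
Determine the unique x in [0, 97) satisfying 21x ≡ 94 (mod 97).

83

The inverse of 21 mod 97 is 37 (since 21·37 = 777 ≡ 1).
So x ≡ 37·94 = 3478 ≡ 83 (mod 97).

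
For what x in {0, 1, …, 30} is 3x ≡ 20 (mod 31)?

17

3⁻¹ ≡ 21 (mod 31) because 3·21 = 63 = 2·31 + 1.
So x ≡ 21·20 = 420 ≡ 17 (mod 31).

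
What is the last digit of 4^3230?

6

Last digits of 4^n: 4, 6 (period 2).
3230 mod 2 = 0, so the last digit matches 4^2 = 6.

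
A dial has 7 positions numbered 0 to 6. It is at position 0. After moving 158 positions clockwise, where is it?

4

158 − 22·7 = 4, so 158 ≡ 4 (mod 7).
(0 + 4) mod 7 = 4.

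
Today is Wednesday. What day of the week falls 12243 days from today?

Dividing 12243 by 7 gives quotient 1749 and remainder 0.
Wednesday + 0 days → Wednesday.

Wednesday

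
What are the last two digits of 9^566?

41

By repeated squaring mod 100: 9^1≡9, 9^2≡81, 9^4≡61, 9^8≡21, 9^16≡41, 9^32≡81, 9^64≡61, 9^128≡21, 9^256≡41, 9^512≡81.
Since 566 = 2 + 4 + 16 + 32 + 512 in binary, 9^566 ≡ 81·61·41·81·81 ≡ 41 (mod 100).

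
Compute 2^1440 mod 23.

By repeated squaring mod 23: 2^1≡2, 2^2≡4, 2^4≡16, 2^8≡3, 2^16≡9, 2^32≡12, 2^64≡6, 2^128≡13, 2^256≡8, 2^512≡18, 2^1024≡2.
1440 = 32 + 128 + 256 + 1024, so 2^1440 ≡ 12·13·8·2 ≡ 12 (mod 23).

12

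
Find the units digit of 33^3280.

1

Last digits of 3^n: 3, 9, 7, 1 (period 4).
3280 leaves remainder 0 on division by 4, so 33^3280 ends in 1.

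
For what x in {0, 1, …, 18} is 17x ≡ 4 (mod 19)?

17⁻¹ ≡ 9 (mod 19) because 17·9 = 153 = 8·19 + 1.
Multiplying both sides by 9: x ≡ 9·4 = 36 ≡ 17 (mod 19).
Check: 17·17 = 289 = 15·19 + 4.

17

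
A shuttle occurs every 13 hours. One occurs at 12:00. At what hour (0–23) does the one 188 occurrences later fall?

188·13 = 2444.
Dividing 2444 by 24 gives quotient 101 and remainder 20.
(12 + 20) mod 24 = 8.

8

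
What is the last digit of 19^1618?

The units digit of 19^n cycles with period 2: 9, 1, …
1618 leaves remainder 0 on division by 2, so 19^1618 ends in 1.

1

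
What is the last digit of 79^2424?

1

Powers of 9 mod 10 repeat with period 2: 9, 1.
2424 mod 2 = 0, so the last digit matches 9^2 = 1.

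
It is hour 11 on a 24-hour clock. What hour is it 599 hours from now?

10

599 − 24·24 = 23, so 599 ≡ 23 (mod 24).
(11 + 23) mod 24 = 10.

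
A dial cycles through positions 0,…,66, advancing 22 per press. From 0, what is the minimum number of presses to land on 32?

38

The inverse of 22 mod 67 is 64 (since 22·64 = 1408 ≡ 1).
Multiplying both sides by 64: x ≡ 64·32 = 2048 ≡ 38 (mod 67).
Check: 22·38 = 836 = 12·67 + 32.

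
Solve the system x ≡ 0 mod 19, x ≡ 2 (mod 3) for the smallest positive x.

38

x ≡ 2 (mod 3) gives x ∈ {2, 5, 8, 11, 14, 17, 20, 23, …}.
The first of these with x mod 19 = 0 is 38.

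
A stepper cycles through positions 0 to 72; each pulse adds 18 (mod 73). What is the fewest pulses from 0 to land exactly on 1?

18·69 = 1242 = 17·73 + 1, so 18⁻¹ ≡ 69 (mod 73).

69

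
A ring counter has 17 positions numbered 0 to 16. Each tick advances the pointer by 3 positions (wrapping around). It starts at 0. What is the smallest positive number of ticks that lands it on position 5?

3⁻¹ ≡ 6 (mod 17) because 3·6 = 18 = 1·17 + 1.
So x ≡ 6·5 = 30 ≡ 13 (mod 17).

13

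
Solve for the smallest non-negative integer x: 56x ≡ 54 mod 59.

The inverse of 56 mod 59 is 39 (since 56·39 = 2184 ≡ 1).
Multiplying both sides by 39: x ≡ 39·54 = 2106 ≡ 41 (mod 59).
Check: 56·41 = 2296 = 38·59 + 54.

41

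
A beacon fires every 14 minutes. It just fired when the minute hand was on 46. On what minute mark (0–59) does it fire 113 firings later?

113·14 = 1582.
1582 mod 60 = 22 (since 26·60 = 1560).
(46 + 22) mod 60 = 8.

8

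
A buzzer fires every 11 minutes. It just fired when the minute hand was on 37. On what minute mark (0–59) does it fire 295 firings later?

42

295·11 = 3245.
3245 = 54·60 + 5, so 3245 mod 60 = 5.
(37 + 5) mod 60 = 42.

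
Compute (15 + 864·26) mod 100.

864·26 = 22464.
22464 mod 100 = 64 (since 224·100 = 22400).
(15 + 64) mod 100 = 79.

79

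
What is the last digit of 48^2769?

The units digit of 48^n cycles with period 4: 8, 4, 2, 6, …
2769 mod 4 = 1, so the last digit matches 8^1 = 8.

8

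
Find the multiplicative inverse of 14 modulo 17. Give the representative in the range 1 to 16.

11

17 = 1·14 + 3
14 = 4·3 + 2
3 = 1·2 + 1
2 = 2·1 + 0
Back-substituting gives 14·11 ≡ 1 (mod 17).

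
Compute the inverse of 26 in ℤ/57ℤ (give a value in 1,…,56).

11

57 = 2·26 + 5
26 = 5·5 + 1
5 = 5·1 + 0
Back-substituting gives 26·11 ≡ 1 (mod 57).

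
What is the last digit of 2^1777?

2

Powers of 2 mod 10 repeat with period 4: 2, 4, 8, 6.
1777 mod 4 = 1, so the last digit matches 2^1 = 2.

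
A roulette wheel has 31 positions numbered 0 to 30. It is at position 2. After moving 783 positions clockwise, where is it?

10

Dividing 783 by 31 gives quotient 25 and remainder 8.
(2 + 8) mod 31 = 10.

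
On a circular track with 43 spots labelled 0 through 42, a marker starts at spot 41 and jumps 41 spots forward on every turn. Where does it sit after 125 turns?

125·41 = 5125.
5125 = 119·43 + 8, so 5125 mod 43 = 8.
(41 + 8) mod 43 = 6.

6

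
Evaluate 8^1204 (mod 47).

Square-and-reduce mod 47: 8^1≡8, 8^2≡17, 8^4≡7, 8^8≡2, 8^16≡4, 8^32≡16, 8^64≡21, 8^128≡18, 8^256≡42, 8^512≡25, 8^1024≡14.
Since 1204 = 4 + 16 + 32 + 128 + 1024 in binary, 8^1204 ≡ 7·4·16·18·14 ≡ 2 (mod 47).

2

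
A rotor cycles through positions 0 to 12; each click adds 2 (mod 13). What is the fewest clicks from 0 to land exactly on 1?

13 = 6·2 + 1
2 = 2·1 + 0
Back-substituting gives 2·7 ≡ 1 (mod 13).

7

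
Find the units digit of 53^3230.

The units digit of 53^n cycles with period 4: 3, 9, 7, 1, …
3230 leaves remainder 2 on division by 4, so 53^3230 ends in 9.

9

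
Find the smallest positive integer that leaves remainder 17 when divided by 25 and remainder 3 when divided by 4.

67

x ≡ 3 (mod 4) gives x ∈ {3, 7, 11, 15, 19, 23, 27, 31, …}.
The first of these with x mod 25 = 17 is 67.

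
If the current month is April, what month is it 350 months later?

June

350 mod 12 = 2 (since 29·12 = 348).
April + 2 months → June.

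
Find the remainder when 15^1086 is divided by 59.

51

Square-and-reduce mod 59: 15^1≡15, 15^2≡48, 15^4≡3, 15^8≡9, 15^16≡22, 15^32≡12, 15^64≡26, 15^128≡27, 15^256≡21, 15^512≡28, 15^1024≡17.
Since 1086 = 2 + 4 + 8 + 16 + 32 + 1024 in binary, 15^1086 ≡ 48·3·9·22·12·17 ≡ 51 (mod 59).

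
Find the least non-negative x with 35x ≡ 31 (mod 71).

35⁻¹ ≡ 69 (mod 71) because 35·69 = 2415 = 34·71 + 1.
So x ≡ 69·31 = 2139 ≡ 9 (mod 71).
Check: 35·9 = 315 = 4·71 + 31.

9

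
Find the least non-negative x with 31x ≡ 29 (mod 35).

The inverse of 31 mod 35 is 26 (since 31·26 = 806 ≡ 1).
Multiplying both sides by 26: x ≡ 26·29 = 754 ≡ 19 (mod 35).
Check: 31·19 = 589 = 16·35 + 29.

19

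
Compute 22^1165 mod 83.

Square-and-reduce mod 83: 22^1≡22, 22^2≡69, 22^4≡30, 22^8≡70, 22^16≡3, 22^32≡9, 22^64≡81, 22^128≡4, 22^256≡16, 22^512≡7, 22^1024≡49.
Since 1165 = 1 + 4 + 8 + 128 + 1024 in binary, 22^1165 ≡ 22·30·70·4·49 ≡ 66 (mod 83).

66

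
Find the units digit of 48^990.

Last digits of 8^n: 8, 4, 2, 6 (period 4).
990 mod 4 = 2, so the last digit matches 8^2 = 4.

4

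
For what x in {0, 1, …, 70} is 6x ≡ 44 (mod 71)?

6⁻¹ ≡ 12 (mod 71) because 6·12 = 72 = 1·71 + 1.
So x ≡ 12·44 = 528 ≡ 31 (mod 71).
Check: 6·31 = 186 = 2·71 + 44.

31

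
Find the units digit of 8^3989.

The units digit of 8^n cycles with period 4: 8, 4, 2, 6, …
3989 leaves remainder 1 on division by 4, so 8^3989 ends in 8.

8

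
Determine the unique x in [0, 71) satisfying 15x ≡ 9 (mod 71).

29

The inverse of 15 mod 71 is 19 (since 15·19 = 285 ≡ 1).
So x ≡ 19·9 = 171 ≡ 29 (mod 71).
Check: 15·29 = 435 = 6·71 + 9.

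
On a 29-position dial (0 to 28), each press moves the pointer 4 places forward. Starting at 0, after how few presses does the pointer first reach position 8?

4⁻¹ ≡ 22 (mod 29) because 4·22 = 88 = 3·29 + 1.
Multiplying both sides by 22: x ≡ 22·8 = 176 ≡ 2 (mod 29).
Check: 4·2 = 8 = 0·29 + 8.

2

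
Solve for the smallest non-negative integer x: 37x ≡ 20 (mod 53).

12

The inverse of 37 mod 53 is 43 (since 37·43 = 1591 ≡ 1).
So x ≡ 43·20 = 860 ≡ 12 (mod 53).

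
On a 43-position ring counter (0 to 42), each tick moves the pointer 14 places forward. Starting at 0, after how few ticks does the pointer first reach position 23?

The inverse of 14 mod 43 is 40 (since 14·40 = 560 ≡ 1).
So x ≡ 40·23 = 920 ≡ 17 (mod 43).

17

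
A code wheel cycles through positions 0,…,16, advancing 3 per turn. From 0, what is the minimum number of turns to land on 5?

13

The inverse of 3 mod 17 is 6 (since 3·6 = 18 ≡ 1).
Multiplying both sides by 6: x ≡ 6·5 = 30 ≡ 13 (mod 17).
Check: 3·13 = 39 = 2·17 + 5.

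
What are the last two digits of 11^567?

Successive squares of 11 mod 100: 11^1≡11, 11^2≡21, 11^4≡41, 11^8≡81, 11^16≡61, 11^32≡21, 11^64≡41, 11^128≡81, 11^256≡61, 11^512≡21.
Since 567 = 1 + 2 + 4 + 16 + 32 + 512 in binary, 11^567 ≡ 11·21·41·61·21·21 ≡ 71 (mod 100).

71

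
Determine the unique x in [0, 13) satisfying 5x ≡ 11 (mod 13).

5⁻¹ ≡ 8 (mod 13) because 5·8 = 40 = 3·13 + 1.
So x ≡ 8·11 = 88 ≡ 10 (mod 13).

10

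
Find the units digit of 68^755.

Powers of 8 mod 10 repeat with period 4: 8, 4, 2, 6.
755 leaves remainder 3 on division by 4, so 68^755 ends in 2.

2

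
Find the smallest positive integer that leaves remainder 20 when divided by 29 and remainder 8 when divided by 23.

Since 23·24 ≡ 1 (mod 29), take x = 8 + 23·((20−8)·24 mod 29) = 8 + 23·27 = 629.
Check: 629 mod 29 = 20, 629 mod 23 = 8.

629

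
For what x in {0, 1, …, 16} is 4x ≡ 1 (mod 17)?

The inverse of 4 mod 17 is 13 (since 4·13 = 52 ≡ 1).
So x ≡ 13·1 = 13 ≡ 13 (mod 17).
Check: 4·13 = 52 = 3·17 + 1.

13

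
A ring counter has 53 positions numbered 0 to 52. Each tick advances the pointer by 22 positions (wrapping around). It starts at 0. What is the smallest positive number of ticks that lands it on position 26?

6

The inverse of 22 mod 53 is 41 (since 22·41 = 902 ≡ 1).
So x ≡ 41·26 = 1066 ≡ 6 (mod 53).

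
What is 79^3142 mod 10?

Powers of 9 mod 10 repeat with period 2: 9, 1.
3142 leaves remainder 0 on division by 2, so 79^3142 ends in 1.

1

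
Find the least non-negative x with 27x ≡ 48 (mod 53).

The inverse of 27 mod 53 is 2 (since 27·2 = 54 ≡ 1).
Multiplying both sides by 2: x ≡ 2·48 = 96 ≡ 43 (mod 53).
Check: 27·43 = 1161 = 21·53 + 48.

43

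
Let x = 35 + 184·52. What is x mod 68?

15

184·52 = 9568.
9568 − 140·68 = 48, so 9568 ≡ 48 (mod 68).
(35 + 48) mod 68 = 15.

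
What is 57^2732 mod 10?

1

Last digits of 7^n: 7, 9, 3, 1 (period 4).
2732 mod 4 = 0, so the last digit matches 7^4 = 1.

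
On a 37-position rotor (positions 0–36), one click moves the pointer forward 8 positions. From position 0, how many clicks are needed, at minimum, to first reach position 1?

37 = 4·8 + 5
8 = 1·5 + 3
5 = 1·3 + 2
3 = 1·2 + 1
2 = 2·1 + 0
Back-substituting gives 8·14 ≡ 1 (mod 37).

14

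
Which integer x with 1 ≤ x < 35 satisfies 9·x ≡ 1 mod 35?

9·4 = 36 = 1·35 + 1, so 9⁻¹ ≡ 4 (mod 35).

4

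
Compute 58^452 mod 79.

22

Successive squares of 58 mod 79: 58^1≡58, 58^2≡46, 58^4≡62, 58^8≡52, 58^16≡18, 58^32≡8, 58^64≡64, 58^128≡67, 58^256≡65.
452 = 4 + 64 + 128 + 256, so 58^452 ≡ 62·64·67·65 ≡ 22 (mod 79).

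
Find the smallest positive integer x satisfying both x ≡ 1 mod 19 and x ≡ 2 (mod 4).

58

x ≡ 2 (mod 4) gives x ∈ {2, 6, 10, 14, 18, 22, 26, 30, …}.
The first of these with x mod 19 = 1 is 58.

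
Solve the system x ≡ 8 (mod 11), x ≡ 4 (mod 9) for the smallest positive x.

x ≡ 4 (mod 9) gives x ∈ {4, 13, 22, 31, 40, 49, 58, 67, …}.
The first of these with x mod 11 = 8 is 85.

85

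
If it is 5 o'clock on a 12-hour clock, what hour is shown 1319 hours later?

1319 − 109·12 = 11, so 1319 ≡ 11 (mod 12).
5 + 11 → 4 on a 12-hour dial.

4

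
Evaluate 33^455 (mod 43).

7

Successive squares of 33 mod 43: 33^1≡33, 33^2≡14, 33^4≡24, 33^8≡17, 33^16≡31, 33^32≡15, 33^64≡10, 33^128≡14, 33^256≡24.
Since 455 = 1 + 2 + 4 + 64 + 128 + 256 in binary, 33^455 ≡ 33·14·24·10·14·24 ≡ 7 (mod 43).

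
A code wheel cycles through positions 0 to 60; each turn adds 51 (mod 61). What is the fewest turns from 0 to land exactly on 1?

51·6 = 306 = 5·61 + 1, so 51⁻¹ ≡ 6 (mod 61).

6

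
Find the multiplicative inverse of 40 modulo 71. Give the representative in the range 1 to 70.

71 = 1·40 + 31
40 = 1·31 + 9
31 = 3·9 + 4
9 = 2·4 + 1
4 = 4·1 + 0
Back-substituting gives 40·16 ≡ 1 (mod 71).

16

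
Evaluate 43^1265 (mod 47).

46

By repeated squaring mod 47: 43^1≡43, 43^2≡16, 43^4≡21, 43^8≡18, 43^16≡42, 43^32≡25, 43^64≡14, 43^128≡8, 43^256≡17, 43^512≡7, 43^1024≡2.
Since 1265 = 1 + 16 + 32 + 64 + 128 + 1024 in binary, 43^1265 ≡ 43·42·25·14·8·2 ≡ 46 (mod 47).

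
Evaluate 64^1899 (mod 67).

24

Square-and-reduce mod 67: 64^1≡64, 64^2≡9, 64^4≡14, 64^8≡62, 64^16≡25, 64^32≡22, 64^64≡15, 64^128≡24, 64^256≡40, 64^512≡59, 64^1024≡64.
Since 1899 = 1 + 2 + 8 + 32 + 64 + 256 + 512 + 1024 in binary, 64^1899 ≡ 64·9·62·22·15·40·59·64 ≡ 24 (mod 67).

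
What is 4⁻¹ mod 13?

13 = 3·4 + 1
4 = 4·1 + 0
Back-substituting gives 4·10 ≡ 1 (mod 13).

10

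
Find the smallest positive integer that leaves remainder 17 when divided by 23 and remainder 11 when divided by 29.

40

x ≡ 17 (mod 23) gives x ∈ {17, 40}.
The first of these with x mod 29 = 11 is 40.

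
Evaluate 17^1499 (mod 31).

Square-and-reduce mod 31: 17^1≡17, 17^2≡10, 17^4≡7, 17^8≡18, 17^16≡14, 17^32≡10, 17^64≡7, 17^128≡18, 17^256≡14, 17^512≡10, 17^1024≡7.
Since 1499 = 1 + 2 + 8 + 16 + 64 + 128 + 256 + 1024 in binary, 17^1499 ≡ 17·10·18·14·7·18·14·7 ≡ 11 (mod 31).

11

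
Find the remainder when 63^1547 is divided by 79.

Square-and-reduce mod 79: 63^1≡63, 63^2≡19, 63^4≡45, 63^8≡50, 63^16≡51, 63^32≡73, 63^64≡36, 63^128≡32, 63^256≡76, 63^512≡9, 63^1024≡2.
1547 = 1 + 2 + 8 + 512 + 1024, so 63^1547 ≡ 63·19·50·9·2 ≡ 56 (mod 79).

56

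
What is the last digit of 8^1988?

6

The units digit of 8^n cycles with period 4: 8, 4, 2, 6, …
1988 leaves remainder 0 on division by 4, so 8^1988 ends in 6.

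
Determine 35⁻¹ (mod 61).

7

35·7 = 245 = 4·61 + 1, so 35⁻¹ ≡ 7 (mod 61).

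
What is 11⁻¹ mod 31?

31 = 2·11 + 9
11 = 1·9 + 2
9 = 4·2 + 1
2 = 2·1 + 0
Back-substituting gives 11·17 ≡ 1 (mod 31).

17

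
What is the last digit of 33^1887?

7

The units digit of 33^n cycles with period 4: 3, 9, 7, 1, …
1887 mod 4 = 3, so the last digit matches 3^3 = 7.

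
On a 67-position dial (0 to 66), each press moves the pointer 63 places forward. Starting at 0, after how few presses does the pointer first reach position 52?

63⁻¹ ≡ 50 (mod 67) because 63·50 = 3150 = 47·67 + 1.
So x ≡ 50·52 = 2600 ≡ 54 (mod 67).

54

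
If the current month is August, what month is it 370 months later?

June

Dividing 370 by 12 gives quotient 30 and remainder 10.
August + 10 months → June.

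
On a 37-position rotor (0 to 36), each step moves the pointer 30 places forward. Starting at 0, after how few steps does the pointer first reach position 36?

The inverse of 30 mod 37 is 21 (since 30·21 = 630 ≡ 1).
Multiplying both sides by 21: x ≡ 21·36 = 756 ≡ 16 (mod 37).

16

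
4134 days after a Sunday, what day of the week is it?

Dividing 4134 by 7 gives quotient 590 and remainder 4.
Sunday + 4 days → Thursday.

Thursday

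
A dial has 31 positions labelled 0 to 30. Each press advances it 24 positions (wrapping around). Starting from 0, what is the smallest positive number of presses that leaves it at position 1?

22

31 = 1·24 + 7
24 = 3·7 + 3
7 = 2·3 + 1
3 = 3·1 + 0
Back-substituting gives 24·22 ≡ 1 (mod 31).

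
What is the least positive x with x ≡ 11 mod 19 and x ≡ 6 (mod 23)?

144

x ≡ 11 (mod 19) gives x ∈ {11, 30, 49, 68, 87, 106, 125, 144}.
The first of these with x mod 23 = 6 is 144.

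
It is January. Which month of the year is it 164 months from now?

Dividing 164 by 12 gives quotient 13 and remainder 8.
January + 8 months → September.

September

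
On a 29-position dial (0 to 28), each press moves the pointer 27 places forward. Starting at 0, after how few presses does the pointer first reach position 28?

27⁻¹ ≡ 14 (mod 29) because 27·14 = 378 = 13·29 + 1.
So x ≡ 14·28 = 392 ≡ 15 (mod 29).

15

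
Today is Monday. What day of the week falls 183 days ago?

Sunday

183 mod 7 = 1 (since 26·7 = 182).
Monday − 1 day → Sunday.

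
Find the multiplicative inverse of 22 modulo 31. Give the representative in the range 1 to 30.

24

22·24 = 528 = 17·31 + 1, so 22⁻¹ ≡ 24 (mod 31).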